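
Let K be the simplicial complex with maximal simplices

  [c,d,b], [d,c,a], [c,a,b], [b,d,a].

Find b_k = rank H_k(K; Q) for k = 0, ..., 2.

K has 4 vertices, 6 edges, 4 triangles.
rank ∂_0 = 0, rank ∂_1 = 3 ⇒ b_0 = 4 − 0 − 3 = 1; all invariant factors of ∂_1 are 1 so no torsion. So H_0 ≅ Z.
rank ∂_1 = 3, rank ∂_2 = 3 ⇒ b_1 = 6 − 3 − 3 = 0; all invariant factors of ∂_2 are 1 so no torsion. So H_1 ≅ 0.
rank ∂_2 = 3, rank ∂_3 = 0 ⇒ b_2 = 4 − 3 − 0 = 1. So H_2 ≅ Z.

b_0 = 1, b_1 = 0, b_2 = 1.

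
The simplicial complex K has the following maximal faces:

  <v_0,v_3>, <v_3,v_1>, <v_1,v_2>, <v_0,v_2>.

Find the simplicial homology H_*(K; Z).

H_0 ≅ Z,  H_1 ≅ Z.

Take the total order v_0 < v_1 < v_2 < v_3 on the vertex set. Then K (dimension 1) consists of the simplices:

  0-simplices (4): [v_0], [v_1], [v_2], [v_3]
  1-simplices (4): [v_0,v_2], [v_0,v_3], [v_1,v_2], [v_1,v_3]

so the chain groups are C_0 ≅ Z^4, C_1 ≅ Z^4.

Boundary ∂_1: C_1 → C_0 is given by ∂[p,q] = [q] − [p]. For instance
  ∂[v_1,v_2] = [v_2] − [v_1].
As a 4×4 matrix over Z this has rank 3, with invariant factors (1,1,1).

Computing H_k = (kernel of ∂_k) / (image of ∂_{k+1}):

  H_0: rank C_0 − rank ∂_1 = 4 − 3 = 1, and the invariant factors of ∂_1 are all 1, so H_0 = Z.
  H_1: rank ker ∂_1 − rank ∂_2 = (4 − 3) − 0 = 1, and there is no ∂_2, so H_1 = Z.

As a check, the Euler characteristic is 4 − 4 = 0, which agrees with 1 − 1 = 0.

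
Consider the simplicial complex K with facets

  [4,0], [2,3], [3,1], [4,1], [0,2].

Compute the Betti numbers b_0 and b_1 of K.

We work with the vertex ordering 0 < 1 < 2 < 3 < 4. The simplices of K, each written with vertices in increasing order, are:

  0-simplices (5): [0], [1], [2], [3], [4]
  1-simplices (5): [0,2], [0,4], [1,3], [1,4], [2,3]

giving chain groups C_0 ≅ Z^5, C_1 ≅ Z^5.

∂_1: C_1 → C_0 sends each edge [p,q] (with p < q) to q − p.
As a 5×5 matrix over Z this has rank 4, with invariant factors (1,1,1,1).

Computing H_k = (kernel of ∂_k) / (image of ∂_{k+1}):

  H_0: rank C_0 − rank ∂_1 = 5 − 4 = 1, and the invariant factors of ∂_1 are all 1, so H_0 ≅ Z.
  H_1: rank ker ∂_1 − rank ∂_2 = (5 − 4) − 0 = 1, and there is no ∂_2, so H_1 ≅ Z.

Hence the Betti numbers are b_0 = 1, b_1 = 1.

b_0 = 1, b_1 = 1.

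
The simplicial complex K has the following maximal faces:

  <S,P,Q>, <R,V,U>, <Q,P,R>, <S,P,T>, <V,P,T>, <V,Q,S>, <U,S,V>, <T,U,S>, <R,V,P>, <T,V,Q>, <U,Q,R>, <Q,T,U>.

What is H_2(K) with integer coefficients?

H_2 ≅ 0.

Fix the vertex order P < Q < R < S < T < U < V and write every simplex with vertices in increasing order. Then dim K = 2 and the simplices of K are:

  0-simplices (7): P, Q, R, S, T, U, V
  1-simplices (18): PQ, PR, PS, PT, PV, QR, QS, QT, QU, QV, RU, RV, ST, SU, SV, TU, TV, UV
  2-simplices (12): PQR, PQS, PRV, PST, PTV, QRU, QSV, QTU, QTV, RUV, STU, SUV

Hence C_0 ≅ Z^7, C_1 ≅ Z^18, C_2 ≅ Z^12.

The boundary map ∂_1: C_1 → C_0 maps an edge to its endpoints' difference, ∂[p,q] = q − p.
The 7×18 boundary matrix has rank 6 and Smith normal form diag(1,1,1,1,1,1).

∂_2: C_2 → C_1 maps a triangle to the signed sum of its edges. For instance
  ∂RUV = UV − RV + RU,
  ∂QTU = TU − QU + QT.
As a 18×12 matrix over Z this has rank 12, with invariant factors (1,1,1,1,1,1,1,1,1,1,1,2).

Reading off H_k = ker ∂_k / im ∂_{k+1}:

  H_2: rank ker ∂_2 − rank ∂_3 = (12 − 12) − 0 = 0, and there is no ∂_3, so H_2 ≅ 0.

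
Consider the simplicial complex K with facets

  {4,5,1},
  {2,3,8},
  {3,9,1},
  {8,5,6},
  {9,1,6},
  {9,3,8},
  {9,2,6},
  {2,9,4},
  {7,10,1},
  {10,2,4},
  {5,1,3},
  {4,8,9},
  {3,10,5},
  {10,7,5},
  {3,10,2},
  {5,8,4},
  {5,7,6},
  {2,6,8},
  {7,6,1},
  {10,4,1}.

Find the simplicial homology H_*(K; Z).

Take the total order 1 < 2 < 3 < 4 < 5 < 6 < 7 < 8 < 9 < 10 on the vertex set. Then K (dimension 2) consists of the simplices:

  0-simplices (10): [1], [2], [3], [4], [5], [6], [7], [8], [9], [10]
  1-simplices (30): (30 of them)
  2-simplices (20): (20 of them)

so the chain groups are C_0 ≅ Z^10, C_1 ≅ Z^30, C_2 ≅ Z^20.

Boundary ∂_1: C_1 → C_0 maps an edge to its endpoints' difference, ∂[p,q] = q − p.
As a 10×30 matrix over Z this has rank 9, with invariant factors (1,1,1,1,1,1,1,1,1).

Boundary ∂_2: C_2 → C_1 acts by ∂[p,q,r] = [q,r] − [p,r] + [p,q]. For instance
  ∂[1,3,9] = [3,9] − [1,9] + [1,3],
  ∂[5,6,7] = [6,7] − [5,7] + [5,6].
As a 30×20 matrix over Z this has rank 20, with invariant factors (1,1,1,1,1,1,1,1,1,1,1,1,1,1,1,1,1,1,1,2).

From H_k ≅ ker(∂_k) / im(∂_{k+1}) we obtain:

  H_0: rank C_0 − rank ∂_1 = 10 − 9 = 1, and the invariant factors of ∂_1 are all 1, so H_0 = Z.
  H_1: rank ker ∂_1 − rank ∂_2 = (30 − 9) − 20 = 1, and ∂_2 has invariant factor 2 > 1, so H_1 = Z ⊕ Z/2Z.
  H_2: rank ker ∂_2 − rank ∂_3 = (20 − 20) − 0 = 0, and there is no ∂_3, so H_2 = 0.

As a check, the Euler characteristic is 10 − 30 + 20 = 0, which agrees with 1 − 1 + 0 = 0.

H_0 = Z,  H_1 = Z ⊕ Z/2Z,  H_2 = 0.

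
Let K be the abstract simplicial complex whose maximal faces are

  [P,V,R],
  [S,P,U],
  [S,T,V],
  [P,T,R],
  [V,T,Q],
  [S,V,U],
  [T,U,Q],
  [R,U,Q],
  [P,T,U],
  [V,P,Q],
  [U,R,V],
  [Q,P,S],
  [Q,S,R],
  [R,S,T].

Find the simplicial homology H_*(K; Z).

Take the total order P < Q < R < S < T < U < V on the vertex set. Then K (dimension 2) consists of the simplices:

  0-simplices (7): P, Q, R, S, T, U, V
  1-simplices (21): PQ, PR, PS, PT, PU, PV, QR, QS, QT, QU, QV, RS, RT, RU, RV, ST, SU, SV, TU, TV, UV
  2-simplices (14): PQS, PQV, PRT, PRV, PSU, PTU, QRS, QRU, QTU, QTV, RST, RUV, STV, SUV

so the chain groups are C_0 ≅ Z^7, C_1 ≅ Z^21, C_2 ≅ Z^14.

∂_1: C_1 → C_0 is given by ∂[p,q] = [q] − [p]. For instance
  ∂QV = V − Q.
The 7×21 boundary matrix has rank 6 and Smith normal form diag(1,1,1,1,1,1).

The boundary map ∂_2: C_2 → C_1 maps a triangle to the signed sum of its edges. For instance
  ∂PRV = RV − PV + PR,
  ∂RST = ST − RT + RS.
As a 21×14 matrix over Z this has rank 13, with invariant factors (1,1,1,1,1,1,1,1,1,1,1,1,1).

Reading off H_k = ker ∂_k / im ∂_{k+1}:

  H_0: rank C_0 − rank ∂_1 = 7 − 6 = 1, and the invariant factors of ∂_1 are all 1, so H_0 = Z.
  H_1: rank ker ∂_1 − rank ∂_2 = (21 − 6) − 13 = 2, and the invariant factors of ∂_2 are all 1, so H_1 = Z^2.
  H_2: rank ker ∂_2 − rank ∂_3 = (14 − 13) − 0 = 1, and there is no ∂_3, so H_2 = Z.

(K is a triangulation of the torus T^2.)

H_0 ≅ Z,  H_1 ≅ Z^2,  H_2 ≅ Z.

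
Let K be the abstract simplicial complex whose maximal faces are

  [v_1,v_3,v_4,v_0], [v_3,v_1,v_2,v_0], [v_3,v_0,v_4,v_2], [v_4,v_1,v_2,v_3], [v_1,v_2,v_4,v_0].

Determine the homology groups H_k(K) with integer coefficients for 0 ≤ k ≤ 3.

Fix the vertex order v_0 < v_1 < v_2 < v_3 < v_4 and write every simplex with vertices in increasing order. Then dim K = 3 and the simplices of K are:

  0-simplices (5): [v_0], [v_1], [v_2], [v_3], [v_4]
  1-simplices (10): [v_0,v_1], [v_0,v_2], [v_0,v_3], [v_0,v_4], [v_1,v_2], [v_1,v_3], [v_1,v_4], [v_2,v_3], [v_2,v_4], [v_3,v_4]
  2-simplices (10): [v_0,v_1,v_2], [v_0,v_1,v_3], [v_0,v_1,v_4], [v_0,v_2,v_3], [v_0,v_2,v_4], [v_0,v_3,v_4], [v_1,v_2,v_3], [v_1,v_2,v_4], [v_1,v_3,v_4], [v_2,v_3,v_4]
  3-simplices (5): [v_0,v_1,v_2,v_3], [v_0,v_1,v_2,v_4], [v_0,v_1,v_3,v_4], [v_0,v_2,v_3,v_4], [v_1,v_2,v_3,v_4]

Hence C_0 ≅ Z^5, C_1 ≅ Z^10, C_2 ≅ Z^10, C_3 ≅ Z^5.

The boundary map ∂_1: C_1 → C_0 is given by ∂[p,q] = [q] − [p].
The resulting 5×10 matrix has rank 4, and its Smith normal form has invariant factors (1,1,1,1).

The boundary map ∂_2: C_2 → C_1 sends each 2-simplex [p,q,r] to [q,r] − [p,r] + [p,q]. For instance
  ∂[v_0,v_1,v_4] = [v_1,v_4] − [v_0,v_4] + [v_0,v_1],
  ∂[v_1,v_2,v_3] = [v_2,v_3] − [v_1,v_3] + [v_1,v_2].
The 10×10 boundary matrix has rank 6 and Smith normal form diag(1,1,1,1,1,1).

Boundary ∂_3: C_3 → C_2 sends each 3-simplex σ to the alternating sum Σ_i (−1)^i (σ with its i-th vertex removed). For instance
  ∂[v_0,v_1,v_3,v_4] = [v_1,v_3,v_4] − [v_0,v_3,v_4] + [v_0,v_1,v_4] − [v_0,v_1,v_3],
  ∂[v_0,v_1,v_2,v_4] = [v_1,v_2,v_4] − [v_0,v_2,v_4] + [v_0,v_1,v_4] − [v_0,v_1,v_2].
This gives a 10×5 integer matrix of rank 4; reducing to Smith normal form yields diagonal entries (1,1,1,1).

From H_k ≅ ker(∂_k) / im(∂_{k+1}) we obtain:

  H_0: rank C_0 − rank ∂_1 = 5 − 4 = 1, and the invariant factors of ∂_1 are all 1, so H_0 ≅ Z.
  H_1: rank ker ∂_1 − rank ∂_2 = (10 − 4) − 6 = 0, and the invariant factors of ∂_2 are all 1, so H_1 ≅ 0.
  H_2: rank ker ∂_2 − rank ∂_3 = (10 − 6) − 4 = 0, and the invariant factors of ∂_3 are all 1, so H_2 ≅ 0.
  H_3: rank ker ∂_3 − rank ∂_4 = (5 − 4) − 0 = 1, and there is no ∂_4, so H_3 ≅ Z.

(K is a triangulation of the 3-sphere S^3.)

H_0 ≅ Z,  H_1 = 0,  H_2 = 0,  H_3 ≅ Z.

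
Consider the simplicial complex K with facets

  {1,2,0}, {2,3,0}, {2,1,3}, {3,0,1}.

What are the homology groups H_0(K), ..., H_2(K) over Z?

H_0 ≅ Z,  H_1 = 0,  H_2 ≅ Z.

Take the total order 0 < 1 < 2 < 3 on the vertex set. Then K (dimension 2) consists of the simplices:

  0-simplices (4): [0], [1], [2], [3]
  1-simplices (6): [0,1], [0,2], [0,3], [1,2], [1,3], [2,3]
  2-simplices (4): [0,1,2], [0,1,3], [0,2,3], [1,2,3]

giving chain groups C_0 ≅ Z^4, C_1 ≅ Z^6, C_2 ≅ Z^4.

The boundary map ∂_1: C_1 → C_0 maps an edge to its endpoints' difference, ∂[p,q] = q − p. For instance
  ∂[0,3] = [3] − [0].
The 4×6 boundary matrix has rank 3 and Smith normal form diag(1,1,1).

The boundary map ∂_2: C_2 → C_1 sends each 2-simplex [p,q,r] to [q,r] − [p,r] + [p,q]. For instance
  ∂[0,2,3] = [2,3] − [0,3] + [0,2],
  ∂[0,1,3] = [1,3] − [0,3] + [0,1].
This gives a 6×4 integer matrix of rank 3; reducing to Smith normal form yields diagonal entries (1,1,1).

From H_k ≅ ker(∂_k) / im(∂_{k+1}) we obtain:

  H_0: rank C_0 − rank ∂_1 = 4 − 3 = 1, and the invariant factors of ∂_1 are all 1, so H_0 = Z.
  H_1: rank ker ∂_1 − rank ∂_2 = (6 − 3) − 3 = 0, and the invariant factors of ∂_2 are all 1, so H_1 = 0.
  H_2: rank ker ∂_2 − rank ∂_3 = (4 − 3) − 0 = 1, and there is no ∂_3, so H_2 = Z.

(K is a triangulation of the 2-sphere S^2.)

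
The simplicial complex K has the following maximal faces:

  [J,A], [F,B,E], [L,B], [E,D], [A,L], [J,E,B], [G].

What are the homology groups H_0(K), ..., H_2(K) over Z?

H_0 = Z^2,  H_1 = Z,  H_2 = 0.

Take the total order A < B < D < E < F < G < J < L on the vertex set. Then K (dimension 2) consists of the simplices:

  0-simplices (8): A, B, D, E, F, G, J, L
  1-simplices (9): AJ, AL, BE, BF, BJ, BL, DE, EF, EJ
  2-simplices (2): BEF, BEJ

so the chain groups are C_0 ≅ Z^8, C_1 ≅ Z^9, C_2 ≅ Z^2.

Boundary ∂_1: C_1 → C_0 sends each edge [p,q] (with p < q) to q − p. For instance
  ∂BE = E − B.
This gives a 8×9 integer matrix of rank 6; reducing to Smith normal form yields diagonal entries (1,1,1,1,1,1).

The boundary map ∂_2: C_2 → C_1 sends each 2-simplex [p,q,r] to [q,r] − [p,r] + [p,q]. For instance
  ∂BEJ = EJ − BJ + BE,
  ∂BEF = EF − BF + BE.
This gives a 9×2 integer matrix of rank 2; reducing to Smith normal form yields diagonal entries (1,1).

Reading off H_k = ker ∂_k / im ∂_{k+1}:

  H_0: rank C_0 − rank ∂_1 = 8 − 6 = 2, and the invariant factors of ∂_1 are all 1, so H_0 = Z^2.
  H_1: rank ker ∂_1 − rank ∂_2 = (9 − 6) − 2 = 1, and the invariant factors of ∂_2 are all 1, so H_1 = Z.
  H_2: rank ker ∂_2 − rank ∂_3 = (2 − 2) − 0 = 0, and there is no ∂_3, so H_2 = 0.

As a check, the Euler characteristic is 8 − 9 + 2 = 1, which agrees with 2 − 1 + 0 = 1.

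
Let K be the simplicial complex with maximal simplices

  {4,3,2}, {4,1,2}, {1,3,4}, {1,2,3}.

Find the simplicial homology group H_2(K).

H_2 ≅ Z.

Order the vertices as 1 < 2 < 3 < 4. Listing each simplex with vertices in this order, K has dimension 2 with simplices:

  0-simplices (4): [1], [2], [3], [4]
  1-simplices (6): [1,2], [1,3], [1,4], [2,3], [2,4], [3,4]
  2-simplices (4): [1,2,3], [1,2,4], [1,3,4], [2,3,4]

so the chain groups are C_0 ≅ Z^4, C_1 ≅ Z^6, C_2 ≅ Z^4.

∂_1: C_1 → C_0 is given by ∂[p,q] = [q] − [p]. For instance
  ∂[1,3] = [3] − [1].
This gives a 4×6 integer matrix of rank 3; reducing to Smith normal form yields diagonal entries (1,1,1).

∂_2: C_2 → C_1 acts by ∂[p,q,r] = [q,r] − [p,r] + [p,q]. For instance
  ∂[1,2,3] = [2,3] − [1,3] + [1,2],
  ∂[1,2,4] = [2,4] − [1,4] + [1,2].
The resulting 6×4 matrix has rank 3, and its Smith normal form has invariant factors (1,1,1).

Computing H_k = (kernel of ∂_k) / (image of ∂_{k+1}):

  H_2: rank ker ∂_2 − rank ∂_3 = (4 − 3) − 0 = 1, and there is no ∂_3, so H_2 = Z.

(K is a triangulation of the 2-sphere S^2.)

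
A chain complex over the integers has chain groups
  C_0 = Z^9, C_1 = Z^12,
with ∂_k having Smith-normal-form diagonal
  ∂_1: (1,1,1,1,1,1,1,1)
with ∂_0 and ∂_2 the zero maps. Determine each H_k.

H_0: b_0 = 9 − 0 − 8 = 1; torsion from ∂_1 factors > 1: none. So H_0 ≅ Z.
H_1: b_1 = 12 − 8 − 0 = 4; torsion from ∂_2 factors > 1: none. So H_1 ≅ Z^4.

H_0 ≅ Z,  H_1 ≅ Z^4.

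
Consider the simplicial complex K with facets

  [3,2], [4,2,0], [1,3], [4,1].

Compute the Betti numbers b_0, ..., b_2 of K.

K has 5 vertices, 6 edges, 1 triangle.
rank ∂_0 = 0, rank ∂_1 = 4 ⇒ b_0 = 5 − 0 − 4 = 1; all invariant factors of ∂_1 are 1 so no torsion. So H_0 = Z.
rank ∂_1 = 4, rank ∂_2 = 1 ⇒ b_1 = 6 − 4 − 1 = 1; all invariant factors of ∂_2 are 1 so no torsion. So H_1 = Z.
rank ∂_2 = 1, rank ∂_3 = 0 ⇒ b_2 = 1 − 1 − 0 = 0. So H_2 = 0.

b_0 = 1, b_1 = 1, b_2 = 0.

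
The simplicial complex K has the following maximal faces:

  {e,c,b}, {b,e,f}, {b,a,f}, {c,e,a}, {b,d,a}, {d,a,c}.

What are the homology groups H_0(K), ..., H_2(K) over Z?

H_0 ≅ Z,  H_1 ≅ Z,  H_2 = 0.

We work with the vertex ordering a < b < c < d < e < f. The simplices of K, each written with vertices in increasing order, are:

  0-simplices (6): a, b, c, d, e, f
  1-simplices (12): ab, ac, ad, ae, af, bc, bd, be, bf, cd, ce, ef
  2-simplices (6): abd, abf, acd, ace, bce, bef

giving chain groups C_0 ≅ Z^6, C_1 ≅ Z^12, C_2 ≅ Z^6.

The boundary map ∂_1: C_1 → C_0 is given by ∂[p,q] = [q] − [p].
As a 6×12 matrix over Z this has rank 5, with invariant factors (1,1,1,1,1).

∂_2: C_2 → C_1 sends each 2-simplex [p,q,r] to [q,r] − [p,r] + [p,q]. For instance
  ∂acd = cd − ad + ac,
  ∂ace = ce − ae + ac.
As a 12×6 matrix over Z this has rank 6, with invariant factors (1,1,1,1,1,1).

Computing H_k = (kernel of ∂_k) / (image of ∂_{k+1}):

  H_0: rank C_0 − rank ∂_1 = 6 − 5 = 1, and the invariant factors of ∂_1 are all 1, so H_0 = Z.
  H_1: rank ker ∂_1 − rank ∂_2 = (12 − 5) − 6 = 1, and the invariant factors of ∂_2 are all 1, so H_1 = Z.
  H_2: rank ker ∂_2 − rank ∂_3 = (6 − 6) − 0 = 0, and there is no ∂_3, so H_2 = 0.

(K is a triangulation of the cylinder S^1 x I.)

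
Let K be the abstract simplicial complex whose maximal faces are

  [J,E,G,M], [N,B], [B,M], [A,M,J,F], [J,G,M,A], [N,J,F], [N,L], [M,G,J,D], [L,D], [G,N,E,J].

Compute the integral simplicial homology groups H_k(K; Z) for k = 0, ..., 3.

H_0 = Z,  H_1 = Z^2,  H_2 = 0,  H_3 = 0.

K has 10 vertices, 23 edges, 17 triangles, 5 3-simplices.
rank ∂_0 = 0, rank ∂_1 = 9 ⇒ b_0 = 10 − 0 − 9 = 1; all invariant factors of ∂_1 are 1 so no torsion. So H_0 = Z.
rank ∂_1 = 9, rank ∂_2 = 12 ⇒ b_1 = 23 − 9 − 12 = 2; all invariant factors of ∂_2 are 1 so no torsion. So H_1 = Z^2.
rank ∂_2 = 12, rank ∂_3 = 5 ⇒ b_2 = 17 − 12 − 5 = 0; all invariant factors of ∂_3 are 1 so no torsion. So H_2 = 0.
rank ∂_3 = 5, rank ∂_4 = 0 ⇒ b_3 = 5 − 5 − 0 = 0. So H_3 = 0.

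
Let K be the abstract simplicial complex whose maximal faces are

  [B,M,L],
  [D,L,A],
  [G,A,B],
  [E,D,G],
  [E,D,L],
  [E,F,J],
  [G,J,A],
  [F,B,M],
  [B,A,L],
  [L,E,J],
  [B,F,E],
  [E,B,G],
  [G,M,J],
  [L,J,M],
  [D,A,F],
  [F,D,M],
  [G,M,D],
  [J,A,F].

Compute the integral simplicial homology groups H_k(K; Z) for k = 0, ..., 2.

H_0 = Z,  H_1 = Z^2,  H_2 = Z.

Order the vertices as A < B < D < E < F < G < J < L < M. Listing each simplex with vertices in this order, K has dimension 2 with simplices:

  0-simplices (9): A, B, D, E, F, G, J, L, M
  1-simplices (27): AB, AD, AF, AG, AJ, AL, BE, BF, BG, BL, BM, DE, DF, DG, DL, DM, EF, EG, EJ, EL, FJ, FM, GJ, GM, JL, JM, LM
  2-simplices (18): ABG, ABL, ADF, ADL, AFJ, AGJ, BEF, BEG, BFM, BLM, DEG, DEL, DFM, DGM, EFJ, EJL, GJM, JLM

giving chain groups C_0 ≅ Z^9, C_1 ≅ Z^27, C_2 ≅ Z^18.

∂_1: C_1 → C_0 sends each edge [p,q] (with p < q) to q − p. For instance
  ∂AD = D − A.
This gives a 9×27 integer matrix of rank 8; reducing to Smith normal form yields diagonal entries (1,1,1,1,1,1,1,1).

The boundary map ∂_2: C_2 → C_1 maps a triangle to the signed sum of its edges. For instance
  ∂DGM = GM − DM + DG,
  ∂AFJ = FJ − AJ + AF.
This gives a 27×18 integer matrix of rank 17; reducing to Smith normal form yields diagonal entries (1,1,1,1,1,1,1,1,1,1,1,1,1,1,1,1,1).

From H_k ≅ ker(∂_k) / im(∂_{k+1}) we obtain:

  H_0: rank C_0 − rank ∂_1 = 9 − 8 = 1, and the invariant factors of ∂_1 are all 1, so H_0 ≅ Z.
  H_1: rank ker ∂_1 − rank ∂_2 = (27 − 8) − 17 = 2, and the invariant factors of ∂_2 are all 1, so H_1 ≅ Z^2.
  H_2: rank ker ∂_2 − rank ∂_3 = (18 − 17) − 0 = 1, and there is no ∂_3, so H_2 ≅ Z.

As a check, the Euler characteristic is 9 − 27 + 18 = 0, which agrees with 1 − 2 + 1 = 0.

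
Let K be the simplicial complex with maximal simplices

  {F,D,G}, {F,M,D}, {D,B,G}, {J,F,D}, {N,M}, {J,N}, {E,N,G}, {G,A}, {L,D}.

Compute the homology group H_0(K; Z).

Fix the vertex order A < B < D < E < F < G < J < L < M < N and write every simplex with vertices in increasing order. Then dim K = 2 and the simplices of K are:

  0-simplices (10): A, B, D, E, F, G, J, L, M, N
  1-simplices (16): AG, BD, BG, DF, DG, DJ, DL, DM, EG, EN, FG, FJ, FM, GN, JN, MN
  2-simplices (5): BDG, DFG, DFJ, DFM, EGN

giving chain groups C_0 ≅ Z^10, C_1 ≅ Z^16, C_2 ≅ Z^5.

Boundary ∂_1: C_1 → C_0 maps an edge to its endpoints' difference, ∂[p,q] = q − p. For instance
  ∂DG = G − D.
The 10×16 boundary matrix has rank 9 and Smith normal form diag(1,1,1,1,1,1,1,1,1).

The boundary map ∂_2: C_2 → C_1 maps a triangle to the signed sum of its edges. For instance
  ∂DFM = FM − DM + DF,
  ∂BDG = DG − BG + BD.
The 16×5 boundary matrix has rank 5 and Smith normal form diag(1,1,1,1,1).

Computing H_k = (kernel of ∂_k) / (image of ∂_{k+1}):

  H_0: rank C_0 − rank ∂_1 = 10 − 9 = 1, and the invariant factors of ∂_1 are all 1, so H_0 ≅ Z.

H_0 = Z.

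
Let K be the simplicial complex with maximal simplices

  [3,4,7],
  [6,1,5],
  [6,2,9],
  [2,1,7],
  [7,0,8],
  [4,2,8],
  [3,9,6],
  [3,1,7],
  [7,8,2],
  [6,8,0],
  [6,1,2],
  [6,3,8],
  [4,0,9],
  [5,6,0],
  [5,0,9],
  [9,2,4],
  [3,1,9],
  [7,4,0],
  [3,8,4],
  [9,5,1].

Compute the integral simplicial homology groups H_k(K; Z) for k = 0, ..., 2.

We work with the vertex ordering 0 < 1 < 2 < 3 < 4 < 5 < 6 < 7 < 8 < 9. The simplices of K, each written with vertices in increasing order, are:

  0-simplices (10): [0], [1], [2], [3], [4], [5], [6], [7], [8], [9]
  1-simplices (30): (30 of them)
  2-simplices (20): (20 of them)

giving chain groups C_0 ≅ Z^10, C_1 ≅ Z^30, C_2 ≅ Z^20.

Boundary ∂_1: C_1 → C_0 is given by ∂[p,q] = [q] − [p]. For instance
  ∂[3,8] = [8] − [3].
As a 10×30 matrix over Z this has rank 9, with invariant factors (1,1,1,1,1,1,1,1,1).

The boundary map ∂_2: C_2 → C_1 maps a triangle to the signed sum of its edges. For instance
  ∂[1,3,9] = [3,9] − [1,9] + [1,3],
  ∂[0,5,9] = [5,9] − [0,9] + [0,5].
This gives a 30×20 integer matrix of rank 20; reducing to Smith normal form yields diagonal entries (1,1,1,1,1,1,1,1,1,1,1,1,1,1,1,1,1,1,1,2).

Reading off H_k = ker ∂_k / im ∂_{k+1}:

  H_0: rank C_0 − rank ∂_1 = 10 − 9 = 1, and the invariant factors of ∂_1 are all 1, so H_0 ≅ Z.
  H_1: rank ker ∂_1 − rank ∂_2 = (30 − 9) − 20 = 1, and ∂_2 has invariant factor 2 > 1, so H_1 ≅ Z ⊕ Z/2.
  H_2: rank ker ∂_2 − rank ∂_3 = (20 − 20) − 0 = 0, and there is no ∂_3, so H_2 ≅ 0.

As a check, the Euler characteristic is 10 − 30 + 20 = 0, which agrees with 1 − 1 + 0 = 0.
(K is a triangulation of the Klein bottle.)

H_0 = Z,  H_1 = Z ⊕ Z/2,  H_2 = 0.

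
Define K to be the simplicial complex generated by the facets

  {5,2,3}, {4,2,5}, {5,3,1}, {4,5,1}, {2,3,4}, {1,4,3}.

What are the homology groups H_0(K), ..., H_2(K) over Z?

Order the vertices as 1 < 2 < 3 < 4 < 5. Listing each simplex with vertices in this order, K has dimension 2 with simplices:

  0-simplices (5): [1], [2], [3], [4], [5]
  1-simplices (9): [1,3], [1,4], [1,5], [2,3], [2,4], [2,5], [3,4], [3,5], [4,5]
  2-simplices (6): [1,3,4], [1,3,5], [1,4,5], [2,3,4], [2,3,5], [2,4,5]

giving chain groups C_0 ≅ Z^5, C_1 ≅ Z^9, C_2 ≅ Z^6.

Boundary ∂_1: C_1 → C_0 sends each edge [p,q] (with p < q) to q − p. For instance
  ∂[1,3] = [3] − [1].
As a 5×9 matrix over Z this has rank 4, with invariant factors (1,1,1,1).

The boundary map ∂_2: C_2 → C_1 maps a triangle to the signed sum of its edges. For instance
  ∂[2,3,5] = [3,5] − [2,5] + [2,3],
  ∂[2,3,4] = [3,4] − [2,4] + [2,3].
The 9×6 boundary matrix has rank 5 and Smith normal form diag(1,1,1,1,1).

Reading off H_k = ker ∂_k / im ∂_{k+1}:

  H_0: rank C_0 − rank ∂_1 = 5 − 4 = 1, and the invariant factors of ∂_1 are all 1, so H_0 ≅ Z.
  H_1: rank ker ∂_1 − rank ∂_2 = (9 − 4) − 5 = 0, and the invariant factors of ∂_2 are all 1, so H_1 ≅ 0.
  H_2: rank ker ∂_2 − rank ∂_3 = (6 − 5) − 0 = 1, and there is no ∂_3, so H_2 ≅ Z.

H_0 = Z,  H_1 = 0,  H_2 = Z.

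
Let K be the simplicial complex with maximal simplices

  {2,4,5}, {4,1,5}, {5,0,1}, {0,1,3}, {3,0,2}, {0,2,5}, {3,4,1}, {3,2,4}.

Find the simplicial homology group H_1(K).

H_1 ≅ 0.

We work with the vertex ordering 0 < 1 < 2 < 3 < 4 < 5. The simplices of K, each written with vertices in increasing order, are:

  0-simplices (6): [0], [1], [2], [3], [4], [5]
  1-simplices (12): [0,1], [0,2], [0,3], [0,5], [1,3], [1,4], [1,5], [2,3], [2,4], [2,5], [3,4], [4,5]
  2-simplices (8): [0,1,3], [0,1,5], [0,2,3], [0,2,5], [1,3,4], [1,4,5], [2,3,4], [2,4,5]

giving chain groups C_0 ≅ Z^6, C_1 ≅ Z^12, C_2 ≅ Z^8.

Boundary ∂_1: C_1 → C_0 sends each edge [p,q] (with p < q) to q − p.
As a 6×12 matrix over Z this has rank 5, with invariant factors (1,1,1,1,1).

Boundary ∂_2: C_2 → C_1 maps a triangle to the signed sum of its edges. For instance
  ∂[2,3,4] = [3,4] − [2,4] + [2,3],
  ∂[1,4,5] = [4,5] − [1,5] + [1,4].
The resulting 12×8 matrix has rank 7, and its Smith normal form has invariant factors (1,1,1,1,1,1,1).

From H_k ≅ ker(∂_k) / im(∂_{k+1}) we obtain:

  H_1: rank ker ∂_1 − rank ∂_2 = (12 − 5) − 7 = 0, and the invariant factors of ∂_2 are all 1, so H_1 = 0.

(K is a triangulation of the 2-sphere S^2.)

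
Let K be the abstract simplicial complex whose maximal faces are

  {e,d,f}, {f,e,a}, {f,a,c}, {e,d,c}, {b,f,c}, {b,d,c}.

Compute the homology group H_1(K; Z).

We work with the vertex ordering a < b < c < d < e < f. The simplices of K, each written with vertices in increasing order, are:

  0-simplices (6): a, b, c, d, e, f
  1-simplices (12): ac, ae, af, bc, bd, bf, cd, ce, cf, de, df, ef
  2-simplices (6): acf, aef, bcd, bcf, cde, def

Hence C_0 ≅ Z^6, C_1 ≅ Z^12, C_2 ≅ Z^6.

The boundary map ∂_1: C_1 → C_0 maps an edge to its endpoints' difference, ∂[p,q] = q − p. For instance
  ∂df = f − d.
As a 6×12 matrix over Z this has rank 5, with invariant factors (1,1,1,1,1).

Boundary ∂_2: C_2 → C_1 acts by ∂[p,q,r] = [q,r] − [p,r] + [p,q]. For instance
  ∂cde = de − ce + cd,
  ∂def = ef − df + de.
The 12×6 boundary matrix has rank 6 and Smith normal form diag(1,1,1,1,1,1).

From H_k ≅ ker(∂_k) / im(∂_{k+1}) we obtain:

  H_1: rank ker ∂_1 − rank ∂_2 = (12 − 5) − 6 = 1, and the invariant factors of ∂_2 are all 1, so H_1 ≅ Z.

(K is a triangulation of the cylinder S^1 x I.)

H_1 ≅ Z.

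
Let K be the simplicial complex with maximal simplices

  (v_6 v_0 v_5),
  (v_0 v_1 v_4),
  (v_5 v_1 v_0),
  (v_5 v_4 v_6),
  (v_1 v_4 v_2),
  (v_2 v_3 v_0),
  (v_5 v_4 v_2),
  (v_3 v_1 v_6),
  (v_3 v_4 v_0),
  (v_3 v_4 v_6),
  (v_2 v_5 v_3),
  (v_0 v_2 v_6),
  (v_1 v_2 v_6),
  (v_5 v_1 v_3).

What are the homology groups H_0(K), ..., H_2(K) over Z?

Take the total order v_0 < v_1 < v_2 < v_3 < v_4 < v_5 < v_6 on the vertex set. Then K (dimension 2) consists of the simplices:

  0-simplices (7): [v_0], [v_1], [v_2], [v_3], [v_4], [v_5], [v_6]
  1-simplices (21): (21 of them)
  2-simplices (14): (14 of them)

Hence C_0 ≅ Z^7, C_1 ≅ Z^21, C_2 ≅ Z^14.

Boundary ∂_1: C_1 → C_0 maps an edge to its endpoints' difference, ∂[p,q] = q − p.
The 7×21 boundary matrix has rank 6 and Smith normal form diag(1,1,1,1,1,1).

The boundary map ∂_2: C_2 → C_1 sends each 2-simplex [p,q,r] to [q,r] − [p,r] + [p,q]. For instance
  ∂[v_0,v_3,v_4] = [v_3,v_4] − [v_0,v_4] + [v_0,v_3],
  ∂[v_0,v_2,v_6] = [v_2,v_6] − [v_0,v_6] + [v_0,v_2].
The 21×14 boundary matrix has rank 13 and Smith normal form diag(1,1,1,1,1,1,1,1,1,1,1,1,1).

From H_k ≅ ker(∂_k) / im(∂_{k+1}) we obtain:

  H_0: rank C_0 − rank ∂_1 = 7 − 6 = 1, and the invariant factors of ∂_1 are all 1, so H_0 ≅ Z.
  H_1: rank ker ∂_1 − rank ∂_2 = (21 − 6) − 13 = 2, and the invariant factors of ∂_2 are all 1, so H_1 ≅ Z^2.
  H_2: rank ker ∂_2 − rank ∂_3 = (14 − 13) − 0 = 1, and there is no ∂_3, so H_2 ≅ Z.

H_0 ≅ Z,  H_1 ≅ Z^2,  H_2 ≅ Z.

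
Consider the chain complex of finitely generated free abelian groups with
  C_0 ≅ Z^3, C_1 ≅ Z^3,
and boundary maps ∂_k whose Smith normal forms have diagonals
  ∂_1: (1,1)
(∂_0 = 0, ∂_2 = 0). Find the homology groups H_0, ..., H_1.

H_0 ≅ Z,  H_1 ≅ Z.

H_0: b_0 = 3 − 0 − 2 = 1; torsion from ∂_1 factors > 1: none. So H_0 ≅ Z.
H_1: b_1 = 3 − 2 − 0 = 1; torsion from ∂_2 factors > 1: none. So H_1 ≅ Z.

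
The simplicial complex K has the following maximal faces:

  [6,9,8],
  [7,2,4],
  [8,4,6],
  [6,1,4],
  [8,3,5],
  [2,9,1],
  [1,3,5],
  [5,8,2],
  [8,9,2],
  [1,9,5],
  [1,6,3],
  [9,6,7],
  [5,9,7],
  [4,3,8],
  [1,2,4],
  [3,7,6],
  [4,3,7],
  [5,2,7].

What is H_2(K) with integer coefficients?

H_2 = 0.

Order the vertices as 1 < 2 < 3 < 4 < 5 < 6 < 7 < 8 < 9. Listing each simplex with vertices in this order, K has dimension 2 with simplices:

  0-simplices (9): [1], [2], [3], [4], [5], [6], [7], [8], [9]
  1-simplices (27): (27 of them)
  2-simplices (18): [1,2,4], [1,2,9], [1,3,5], [1,3,6], [1,4,6], [1,5,9], [2,4,7], [2,5,7], [2,5,8], [2,8,9], [3,4,7], [3,4,8], [3,5,8], [3,6,7], [4,6,8], [5,7,9], [6,7,9], [6,8,9]

giving chain groups C_0 ≅ Z^9, C_1 ≅ Z^27, C_2 ≅ Z^18.

Boundary ∂_1: C_1 → C_0 is given by ∂[p,q] = [q] − [p]. For instance
  ∂[2,9] = [9] − [2].
The resulting 9×27 matrix has rank 8, and its Smith normal form has invariant factors (1,1,1,1,1,1,1,1).

Boundary ∂_2: C_2 → C_1 maps a triangle to the signed sum of its edges. For instance
  ∂[6,8,9] = [8,9] − [6,9] + [6,8],
  ∂[1,2,4] = [2,4] − [1,4] + [1,2].
As a 27×18 matrix over Z this has rank 18, with invariant factors (1,1,1,1,1,1,1,1,1,1,1,1,1,1,1,1,1,2).

Now H_k = ker ∂_k / im ∂_{k+1}, so:

  H_2: rank ker ∂_2 − rank ∂_3 = (18 − 18) − 0 = 0, and there is no ∂_3, so H_2 = 0.

(K is a triangulation of the Klein bottle.)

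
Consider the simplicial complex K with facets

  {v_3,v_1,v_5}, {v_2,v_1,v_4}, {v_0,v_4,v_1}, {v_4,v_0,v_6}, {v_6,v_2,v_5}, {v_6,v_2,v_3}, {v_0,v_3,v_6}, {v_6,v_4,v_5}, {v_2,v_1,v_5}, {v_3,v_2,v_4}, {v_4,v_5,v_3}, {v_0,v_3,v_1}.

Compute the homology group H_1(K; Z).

Order the vertices as v_0 < v_1 < v_2 < v_3 < v_4 < v_5 < v_6. Listing each simplex with vertices in this order, K has dimension 2 with simplices:

  0-simplices (7): [v_0], [v_1], [v_2], [v_3], [v_4], [v_5], [v_6]
  1-simplices (18): (18 of them)
  2-simplices (12): (12 of them)

so the chain groups are C_0 ≅ Z^7, C_1 ≅ Z^18, C_2 ≅ Z^12.

Boundary ∂_1: C_1 → C_0 sends each edge [p,q] (with p < q) to q − p. For instance
  ∂[v_2,v_4] = [v_4] − [v_2].
The 7×18 boundary matrix has rank 6 and Smith normal form diag(1,1,1,1,1,1).

∂_2: C_2 → C_1 sends each 2-simplex [p,q,r] to [q,r] − [p,r] + [p,q]. For instance
  ∂[v_2,v_5,v_6] = [v_5,v_6] − [v_2,v_6] + [v_2,v_5],
  ∂[v_4,v_5,v_6] = [v_5,v_6] − [v_4,v_6] + [v_4,v_5].
As a 18×12 matrix over Z this has rank 12, with invariant factors (1,1,1,1,1,1,1,1,1,1,1,2).

From H_k ≅ ker(∂_k) / im(∂_{k+1}) we obtain:

  H_1: rank ker ∂_1 − rank ∂_2 = (18 − 6) − 12 = 0, and ∂_2 has invariant factor 2 > 1, so H_1 ≅ Z_2.

H_1 = Z_2.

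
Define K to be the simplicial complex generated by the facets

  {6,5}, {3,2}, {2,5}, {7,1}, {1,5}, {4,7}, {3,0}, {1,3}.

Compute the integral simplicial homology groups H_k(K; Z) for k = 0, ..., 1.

K has 8 vertices, 8 edges.
rank ∂_0 = 0, rank ∂_1 = 7 ⇒ b_0 = 8 − 0 − 7 = 1; all invariant factors of ∂_1 are 1 so no torsion. So H_0 ≅ Z.
rank ∂_1 = 7, rank ∂_2 = 0 ⇒ b_1 = 8 − 7 − 0 = 1. So H_1 ≅ Z.

H_0 ≅ Z,  H_1 ≅ Z.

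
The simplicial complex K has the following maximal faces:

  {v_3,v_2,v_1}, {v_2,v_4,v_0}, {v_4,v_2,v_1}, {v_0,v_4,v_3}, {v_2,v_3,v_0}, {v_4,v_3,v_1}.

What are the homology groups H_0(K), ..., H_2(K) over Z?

K has 5 vertices, 9 edges, 6 triangles.
rank ∂_0 = 0, rank ∂_1 = 4 ⇒ b_0 = 5 − 0 − 4 = 1; all invariant factors of ∂_1 are 1 so no torsion. So H_0 ≅ Z.
rank ∂_1 = 4, rank ∂_2 = 5 ⇒ b_1 = 9 − 4 − 5 = 0; all invariant factors of ∂_2 are 1 so no torsion. So H_1 ≅ 0.
rank ∂_2 = 5, rank ∂_3 = 0 ⇒ b_2 = 6 − 5 − 0 = 1. So H_2 ≅ Z.

H_0 ≅ Z,  H_1 = 0,  H_2 ≅ Z.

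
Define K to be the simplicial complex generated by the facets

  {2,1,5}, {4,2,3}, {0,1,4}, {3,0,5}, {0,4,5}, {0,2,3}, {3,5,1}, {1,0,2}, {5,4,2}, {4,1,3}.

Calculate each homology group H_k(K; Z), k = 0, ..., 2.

H_0 ≅ Z,  H_1 ≅ Z_2,  H_2 = 0.

Take the total order 0 < 1 < 2 < 3 < 4 < 5 on the vertex set. Then K (dimension 2) consists of the simplices:

  0-simplices (6): [0], [1], [2], [3], [4], [5]
  1-simplices (15): [0,1], [0,2], [0,3], [0,4], [0,5], [1,2], [1,3], [1,4], [1,5], [2,3], [2,4], [2,5], [3,4], [3,5], [4,5]
  2-simplices (10): [0,1,2], [0,1,4], [0,2,3], [0,3,5], [0,4,5], [1,2,5], [1,3,4], [1,3,5], [2,3,4], [2,4,5]

giving chain groups C_0 ≅ Z^6, C_1 ≅ Z^15, C_2 ≅ Z^10.

Boundary ∂_1: C_1 → C_0 is given by ∂[p,q] = [q] − [p].
The 6×15 boundary matrix has rank 5 and Smith normal form diag(1,1,1,1,1).

The boundary map ∂_2: C_2 → C_1 maps a triangle to the signed sum of its edges. For instance
  ∂[2,3,4] = [3,4] − [2,4] + [2,3],
  ∂[2,4,5] = [4,5] − [2,5] + [2,4].
The 15×10 boundary matrix has rank 10 and Smith normal form diag(1,1,1,1,1,1,1,1,1,2).

From H_k ≅ ker(∂_k) / im(∂_{k+1}) we obtain:

  H_0: rank C_0 − rank ∂_1 = 6 − 5 = 1, and the invariant factors of ∂_1 are all 1, so H_0 ≅ Z.
  H_1: rank ker ∂_1 − rank ∂_2 = (15 − 5) − 10 = 0, and ∂_2 has invariant factor 2 > 1, so H_1 ≅ Z_2.
  H_2: rank ker ∂_2 − rank ∂_3 = (10 − 10) − 0 = 0, and there is no ∂_3, so H_2 ≅ 0.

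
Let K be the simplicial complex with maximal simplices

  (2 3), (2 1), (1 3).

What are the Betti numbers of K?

K has 3 vertices, 3 edges.
rank ∂_0 = 0, rank ∂_1 = 2 ⇒ b_0 = 3 − 0 − 2 = 1; all invariant factors of ∂_1 are 1 so no torsion. So H_0 ≅ Z.
rank ∂_1 = 2, rank ∂_2 = 0 ⇒ b_1 = 3 − 2 − 0 = 1. So H_1 ≅ Z.

b_0 = 1, b_1 = 1.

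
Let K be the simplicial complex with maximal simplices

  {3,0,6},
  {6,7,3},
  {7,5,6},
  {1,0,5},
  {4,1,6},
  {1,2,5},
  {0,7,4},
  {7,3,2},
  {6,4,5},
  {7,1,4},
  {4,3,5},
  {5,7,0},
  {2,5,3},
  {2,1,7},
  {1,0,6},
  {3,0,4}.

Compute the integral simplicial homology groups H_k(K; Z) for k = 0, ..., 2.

H_0 ≅ Z,  H_1 ≅ Z^2,  H_2 ≅ Z.

Order the vertices as 0 < 1 < 2 < 3 < 4 < 5 < 6 < 7. Listing each simplex with vertices in this order, K has dimension 2 with simplices:

  0-simplices (8): [0], [1], [2], [3], [4], [5], [6], [7]
  1-simplices (24): (24 of them)
  2-simplices (16): [0,1,5], [0,1,6], [0,3,4], [0,3,6], [0,4,7], [0,5,7], [1,2,5], [1,2,7], [1,4,6], [1,4,7], [2,3,5], [2,3,7], [3,4,5], [3,6,7], [4,5,6], [5,6,7]

so the chain groups are C_0 ≅ Z^8, C_1 ≅ Z^24, C_2 ≅ Z^16.

The boundary map ∂_1: C_1 → C_0 is given by ∂[p,q] = [q] − [p]. For instance
  ∂[3,7] = [7] − [3].
This gives a 8×24 integer matrix of rank 7; reducing to Smith normal form yields diagonal entries (1,1,1,1,1,1,1).

Boundary ∂_2: C_2 → C_1 acts by ∂[p,q,r] = [q,r] − [p,r] + [p,q]. For instance
  ∂[0,3,4] = [3,4] − [0,4] + [0,3],
  ∂[1,2,7] = [2,7] − [1,7] + [1,2].
This gives a 24×16 integer matrix of rank 15; reducing to Smith normal form yields diagonal entries (1,1,1,1,1,1,1,1,1,1,1,1,1,1,1).

Computing H_k = (kernel of ∂_k) / (image of ∂_{k+1}):

  H_0: rank C_0 − rank ∂_1 = 8 − 7 = 1, and the invariant factors of ∂_1 are all 1, so H_0 ≅ Z.
  H_1: rank ker ∂_1 − rank ∂_2 = (24 − 7) − 15 = 2, and the invariant factors of ∂_2 are all 1, so H_1 ≅ Z^2.
  H_2: rank ker ∂_2 − rank ∂_3 = (16 − 15) − 0 = 1, and there is no ∂_3, so H_2 ≅ Z.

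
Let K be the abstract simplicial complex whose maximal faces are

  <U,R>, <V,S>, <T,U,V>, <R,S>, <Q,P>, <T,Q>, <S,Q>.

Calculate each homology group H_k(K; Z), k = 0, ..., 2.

Order the vertices as P < Q < R < S < T < U < V. Listing each simplex with vertices in this order, K has dimension 2 with simplices:

  0-simplices (7): P, Q, R, S, T, U, V
  1-simplices (9): PQ, QS, QT, RS, RU, SV, TU, TV, UV
  2-simplices (1): TUV

so the chain groups are C_0 ≅ Z^7, C_1 ≅ Z^9, C_2 ≅ Z^1.

Boundary ∂_1: C_1 → C_0 maps an edge to its endpoints' difference, ∂[p,q] = q − p.
As a 7×9 matrix over Z this has rank 6, with invariant factors (1,1,1,1,1,1).

The boundary map ∂_2: C_2 → C_1 sends each 2-simplex [p,q,r] to [q,r] − [p,r] + [p,q]. For instance
  ∂TUV = UV − TV + TU.
The resulting 9×1 matrix has rank 1, and its Smith normal form has invariant factors (1).

Computing H_k = (kernel of ∂_k) / (image of ∂_{k+1}):

  H_0: rank C_0 − rank ∂_1 = 7 − 6 = 1, and the invariant factors of ∂_1 are all 1, so H_0 ≅ Z.
  H_1: rank ker ∂_1 − rank ∂_2 = (9 − 6) − 1 = 2, and the invariant factors of ∂_2 are all 1, so H_1 ≅ Z^2.
  H_2: rank ker ∂_2 − rank ∂_3 = (1 − 1) − 0 = 0, and there is no ∂_3, so H_2 ≅ 0.

H_0 ≅ Z,  H_1 ≅ Z^2,  H_2 = 0.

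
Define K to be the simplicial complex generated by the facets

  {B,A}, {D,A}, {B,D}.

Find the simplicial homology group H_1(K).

H_1 = Z.

We work with the vertex ordering A < B < D. The simplices of K, each written with vertices in increasing order, are:

  0-simplices (3): A, B, D
  1-simplices (3): AB, AD, BD

so the chain groups are C_0 ≅ Z^3, C_1 ≅ Z^3.

The boundary map ∂_1: C_1 → C_0 is given by ∂[p,q] = [q] − [p]. For instance
  ∂BD = D − B.
The resulting 3×3 matrix has rank 2, and its Smith normal form has invariant factors (1,1).

Now H_k = ker ∂_k / im ∂_{k+1}, so:

  H_1: rank ker ∂_1 − rank ∂_2 = (3 − 2) − 0 = 1, and there is no ∂_2, so H_1 ≅ Z.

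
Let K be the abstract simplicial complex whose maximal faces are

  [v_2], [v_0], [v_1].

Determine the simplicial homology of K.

H_0 = Z^3.

Take the total order v_0 < v_1 < v_2 on the vertex set. Then K (dimension 0) consists of the simplices:

  0-simplices (3): [v_0], [v_1], [v_2]

Hence C_0 ≅ Z^3.

Reading off H_k = ker ∂_k / im ∂_{k+1}:

  H_0: rank C_0 − rank ∂_1 = 3 − 0 = 3, and there is no ∂_1, so H_0 = Z^3.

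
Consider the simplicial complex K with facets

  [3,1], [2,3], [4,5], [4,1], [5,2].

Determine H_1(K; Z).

We work with the vertex ordering 1 < 2 < 3 < 4 < 5. The simplices of K, each written with vertices in increasing order, are:

  0-simplices (5): [1], [2], [3], [4], [5]
  1-simplices (5): [1,3], [1,4], [2,3], [2,5], [4,5]

giving chain groups C_0 ≅ Z^5, C_1 ≅ Z^5.

The boundary map ∂_1: C_1 → C_0 sends each edge [p,q] (with p < q) to q − p. For instance
  ∂[4,5] = [5] − [4].
The resulting 5×5 matrix has rank 4, and its Smith normal form has invariant factors (1,1,1,1).

Reading off H_k = ker ∂_k / im ∂_{k+1}:

  H_1: rank ker ∂_1 − rank ∂_2 = (5 − 4) − 0 = 1, and there is no ∂_2, so H_1 = Z.

H_1 ≅ Z.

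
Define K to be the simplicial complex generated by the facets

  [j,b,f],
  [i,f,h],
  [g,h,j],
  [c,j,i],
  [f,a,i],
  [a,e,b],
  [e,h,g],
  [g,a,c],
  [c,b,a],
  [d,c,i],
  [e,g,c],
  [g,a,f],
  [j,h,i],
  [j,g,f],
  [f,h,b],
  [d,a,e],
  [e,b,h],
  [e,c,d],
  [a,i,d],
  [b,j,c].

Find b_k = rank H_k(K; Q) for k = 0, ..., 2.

b_0 = 1, b_1 = 1, b_2 = 0.

Order the vertices as a < b < c < d < e < f < g < h < i < j. Listing each simplex with vertices in this order, K has dimension 2 with simplices:

  0-simplices (10): a, b, c, d, e, f, g, h, i, j
  1-simplices (30): ab, ac, ad, ae, af, ag, ai, bc, be, bf, bh, bj, cd, ce, cg, ci, cj, de, di, eg, eh, fg, fh, fi, fj, gh, gj, hi, hj, ij
  2-simplices (20): abc, abe, acg, ade, adi, afg, afi, bcj, beh, bfh, bfj, cde, cdi, ceg, cij, egh, fgj, fhi, ghj, hij

giving chain groups C_0 ≅ Z^10, C_1 ≅ Z^30, C_2 ≅ Z^20.

Boundary ∂_1: C_1 → C_0 is given by ∂[p,q] = [q] − [p]. For instance
  ∂bf = f − b.
As a 10×30 matrix over Z this has rank 9, with invariant factors (1,1,1,1,1,1,1,1,1).

The boundary map ∂_2: C_2 → C_1 acts by ∂[p,q,r] = [q,r] − [p,r] + [p,q]. For instance
  ∂bfj = fj − bj + bf,
  ∂ade = de − ae + ad.
The resulting 30×20 matrix has rank 20, and its Smith normal form has invariant factors (1,1,1,1,1,1,1,1,1,1,1,1,1,1,1,1,1,1,1,2).

Reading off H_k = ker ∂_k / im ∂_{k+1}:

  H_0: rank C_0 − rank ∂_1 = 10 − 9 = 1, and the invariant factors of ∂_1 are all 1, so H_0 ≅ Z.
  H_1: rank ker ∂_1 − rank ∂_2 = (30 − 9) − 20 = 1, and ∂_2 has invariant factor 2 > 1, so H_1 ≅ Z × Z/2.
  H_2: rank ker ∂_2 − rank ∂_3 = (20 − 20) − 0 = 0, and there is no ∂_3, so H_2 ≅ 0.

As a check, the Euler characteristic is 10 − 30 + 20 = 0, which agrees with 1 − 1 + 0 = 0.

Hence the Betti numbers are b_0 = 1, b_1 = 1, b_2 = 0.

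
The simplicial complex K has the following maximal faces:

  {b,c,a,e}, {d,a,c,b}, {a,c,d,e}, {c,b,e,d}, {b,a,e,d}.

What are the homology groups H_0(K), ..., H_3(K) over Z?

H_0 = Z,  H_1 = 0,  H_2 = 0,  H_3 = Z.

Fix the vertex order a < b < c < d < e and write every simplex with vertices in increasing order. Then dim K = 3 and the simplices of K are:

  0-simplices (5): a, b, c, d, e
  1-simplices (10): ab, ac, ad, ae, bc, bd, be, cd, ce, de
  2-simplices (10): abc, abd, abe, acd, ace, ade, bcd, bce, bde, cde
  3-simplices (5): abcd, abce, abde, acde, bcde

so the chain groups are C_0 ≅ Z^5, C_1 ≅ Z^10, C_2 ≅ Z^10, C_3 ≅ Z^5.

Boundary ∂_1: C_1 → C_0 maps an edge to its endpoints' difference, ∂[p,q] = q − p. For instance
  ∂bd = d − b.
This gives a 5×10 integer matrix of rank 4; reducing to Smith normal form yields diagonal entries (1,1,1,1).

The boundary map ∂_2: C_2 → C_1 maps a triangle to the signed sum of its edges. For instance
  ∂abe = be − ae + ab,
  ∂cde = de − ce + cd.
The 10×10 boundary matrix has rank 6 and Smith normal form diag(1,1,1,1,1,1).

The boundary map ∂_3: C_3 → C_2 sends each 3-simplex σ to the alternating sum Σ_i (−1)^i (σ with its i-th vertex removed). For instance
  ∂abce = bce − ace + abe − abc,
  ∂bcde = cde − bde + bce − bcd.
As a 10×5 matrix over Z this has rank 4, with invariant factors (1,1,1,1).

Reading off H_k = ker ∂_k / im ∂_{k+1}:

  H_0: rank C_0 − rank ∂_1 = 5 − 4 = 1, and the invariant factors of ∂_1 are all 1, so H_0 = Z.
  H_1: rank ker ∂_1 − rank ∂_2 = (10 − 4) − 6 = 0, and the invariant factors of ∂_2 are all 1, so H_1 = 0.
  H_2: rank ker ∂_2 − rank ∂_3 = (10 − 6) − 4 = 0, and the invariant factors of ∂_3 are all 1, so H_2 = 0.
  H_3: rank ker ∂_3 − rank ∂_4 = (5 − 4) − 0 = 1, and there is no ∂_4, so H_3 = Z.

As a check, the Euler characteristic is 5 − 10 + 10 − 5 = 0, which agrees with 1 − 0 + 0 − 1 = 0.
(K is a triangulation of the 3-sphere S^3.)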